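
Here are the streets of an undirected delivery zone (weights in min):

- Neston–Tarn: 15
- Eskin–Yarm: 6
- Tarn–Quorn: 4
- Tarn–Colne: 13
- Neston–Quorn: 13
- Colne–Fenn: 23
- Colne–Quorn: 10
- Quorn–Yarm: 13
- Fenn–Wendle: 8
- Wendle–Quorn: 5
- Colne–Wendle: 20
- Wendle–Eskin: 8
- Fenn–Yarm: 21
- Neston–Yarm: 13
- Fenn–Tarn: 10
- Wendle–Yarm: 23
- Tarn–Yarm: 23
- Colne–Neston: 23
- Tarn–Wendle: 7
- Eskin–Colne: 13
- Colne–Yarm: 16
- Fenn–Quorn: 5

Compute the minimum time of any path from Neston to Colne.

Shortest distances from Neston:
Neston: 0
Quorn: 13  (via Neston)
Yarm: 13  (via Neston)
Tarn: 15  (via Neston)
Fenn: 18  (via Quorn)
Wendle: 18  (via Quorn)
Eskin: 19  (via Yarm)
Colne: 23  (via Neston)
Shortest route: Neston–Colne = 23 min.

23 min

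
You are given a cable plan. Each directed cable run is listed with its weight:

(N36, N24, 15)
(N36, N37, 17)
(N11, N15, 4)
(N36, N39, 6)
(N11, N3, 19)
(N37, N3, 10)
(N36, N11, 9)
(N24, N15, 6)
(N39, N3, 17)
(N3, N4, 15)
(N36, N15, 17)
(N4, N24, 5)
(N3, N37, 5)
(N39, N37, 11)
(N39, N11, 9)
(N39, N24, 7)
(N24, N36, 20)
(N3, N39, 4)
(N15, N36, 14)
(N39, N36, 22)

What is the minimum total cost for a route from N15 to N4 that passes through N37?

Shortest N15→N37: N15–N36–N37 = 31
Shortest N37→N4: N37–N3–N4 = 25
Total via N37: 31 + 25 = 56.

56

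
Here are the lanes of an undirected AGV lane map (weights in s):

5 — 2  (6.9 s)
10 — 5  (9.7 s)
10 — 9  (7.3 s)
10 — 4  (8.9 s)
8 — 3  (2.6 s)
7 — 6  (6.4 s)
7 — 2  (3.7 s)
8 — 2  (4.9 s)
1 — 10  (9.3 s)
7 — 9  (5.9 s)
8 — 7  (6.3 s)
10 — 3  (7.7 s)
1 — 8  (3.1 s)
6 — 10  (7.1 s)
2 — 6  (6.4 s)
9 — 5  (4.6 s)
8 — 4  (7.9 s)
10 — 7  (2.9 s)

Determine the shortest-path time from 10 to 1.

9.3 s

Settle nodes by increasing distance from 10:
10: 0
7: 2.9  (via 10)
2: 6.6  (via 7)
6: 7.1  (via 10)
9: 7.3  (via 10)
3: 7.7  (via 10)
4: 8.9  (via 10)
8: 9.2  (via 7)
1: 9.3  (via 10)
Shortest route: 10–1 = 9.3 s.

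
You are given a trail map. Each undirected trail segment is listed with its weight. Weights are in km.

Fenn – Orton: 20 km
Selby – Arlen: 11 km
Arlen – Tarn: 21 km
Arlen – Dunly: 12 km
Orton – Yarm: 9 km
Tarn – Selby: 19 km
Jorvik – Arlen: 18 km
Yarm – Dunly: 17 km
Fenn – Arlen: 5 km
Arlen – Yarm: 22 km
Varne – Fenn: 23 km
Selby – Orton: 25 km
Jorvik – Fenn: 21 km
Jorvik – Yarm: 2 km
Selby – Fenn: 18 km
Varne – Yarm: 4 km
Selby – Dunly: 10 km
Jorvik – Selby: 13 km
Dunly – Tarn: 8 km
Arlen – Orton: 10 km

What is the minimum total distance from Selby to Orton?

21 km

Candidate routes:
Selby - Arlen - Orton: 11+10 = 21
Selby - Jorvik - Yarm - Orton: 13+2+9 = 24
The minimum is 21 km via Selby - Arlen - Orton.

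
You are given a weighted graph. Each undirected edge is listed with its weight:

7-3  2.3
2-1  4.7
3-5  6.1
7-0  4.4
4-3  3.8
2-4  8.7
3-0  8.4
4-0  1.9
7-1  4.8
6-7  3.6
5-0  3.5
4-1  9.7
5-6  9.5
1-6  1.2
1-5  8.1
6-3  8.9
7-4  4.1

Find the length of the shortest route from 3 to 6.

Enumerating some paths:
3 - 4 - 7 - 6: 3.8+4.1+3.6 = 11.5
3 - 7 - 6: 2.3+3.6 = 5.9
3 - 6: 8.9 = 8.9
3 - 7 - 1 - 6: 2.3+4.8+1.2 = 8.3
The minimum is 5.9 via 3 - 7 - 6.

5.9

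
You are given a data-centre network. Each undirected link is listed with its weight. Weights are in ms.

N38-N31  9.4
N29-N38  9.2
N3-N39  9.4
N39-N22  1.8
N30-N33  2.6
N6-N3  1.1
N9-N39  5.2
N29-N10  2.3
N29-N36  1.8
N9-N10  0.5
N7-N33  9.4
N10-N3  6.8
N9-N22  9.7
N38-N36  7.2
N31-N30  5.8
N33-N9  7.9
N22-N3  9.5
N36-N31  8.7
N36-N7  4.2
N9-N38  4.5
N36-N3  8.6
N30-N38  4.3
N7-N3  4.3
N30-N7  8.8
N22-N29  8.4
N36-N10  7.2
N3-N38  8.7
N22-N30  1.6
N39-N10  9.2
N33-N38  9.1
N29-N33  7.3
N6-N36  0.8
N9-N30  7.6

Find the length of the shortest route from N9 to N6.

5.4 ms

Enumerating some paths:
N9–N10–N36–N6: 0.5+7.2+0.8 = 8.5
N9–N38–N36–N6: 4.5+7.2+0.8 = 12.5
N9–N10–N3–N6: 0.5+6.8+1.1 = 8.4
N9–N10–N29–N36–N6: 0.5+2.3+1.8+0.8 = 5.4
Cheapest is N9–N10–N29–N36–N6 at 5.4 ms.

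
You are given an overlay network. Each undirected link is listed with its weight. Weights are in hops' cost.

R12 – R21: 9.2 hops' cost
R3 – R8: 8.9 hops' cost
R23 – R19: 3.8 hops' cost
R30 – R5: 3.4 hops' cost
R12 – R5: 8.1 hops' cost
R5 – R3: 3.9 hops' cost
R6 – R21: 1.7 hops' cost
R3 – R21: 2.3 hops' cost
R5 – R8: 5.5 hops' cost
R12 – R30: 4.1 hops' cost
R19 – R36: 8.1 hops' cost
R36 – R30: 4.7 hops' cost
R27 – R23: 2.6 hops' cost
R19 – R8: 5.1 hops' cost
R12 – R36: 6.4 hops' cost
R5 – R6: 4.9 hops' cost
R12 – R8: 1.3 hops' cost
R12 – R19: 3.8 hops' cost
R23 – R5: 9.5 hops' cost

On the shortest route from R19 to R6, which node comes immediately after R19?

R12

Enumerating some paths:
R19–R12–R8–R5–R6: 3.8+1.3+5.5+4.9 = 15.5
R19–R8–R5–R6: 5.1+5.5+4.9 = 15.5
R19–R12–R21–R6: 3.8+9.2+1.7 = 14.7
Cheapest is R19–R12–R21–R6 at 14.7 hops' cost.
So from R19 the first move is to R12.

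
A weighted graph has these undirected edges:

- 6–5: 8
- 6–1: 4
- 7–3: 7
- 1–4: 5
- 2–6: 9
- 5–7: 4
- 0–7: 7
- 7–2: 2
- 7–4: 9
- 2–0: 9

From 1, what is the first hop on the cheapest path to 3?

4

Candidate routes:
1 → 6 → 2 → 7 → 3: 4+9+2+7 = 22
1 → 6 → 5 → 7 → 3: 4+8+4+7 = 23
1 → 4 → 7 → 3: 5+9+7 = 21
Cheapest is 1 → 4 → 7 → 3 at 21.
So from 1 the first move is to 4.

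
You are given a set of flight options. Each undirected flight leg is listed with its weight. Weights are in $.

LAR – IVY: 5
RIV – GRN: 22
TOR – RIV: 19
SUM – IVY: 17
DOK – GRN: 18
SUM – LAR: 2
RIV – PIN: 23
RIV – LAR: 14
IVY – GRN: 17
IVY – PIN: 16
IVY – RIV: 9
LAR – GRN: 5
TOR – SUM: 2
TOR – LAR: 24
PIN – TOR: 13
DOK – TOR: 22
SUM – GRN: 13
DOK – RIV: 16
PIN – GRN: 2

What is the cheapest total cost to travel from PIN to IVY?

$12

Running Dijkstra from PIN:
PIN: 0
GRN: 2  (via PIN)
LAR: 7  (via GRN)
SUM: 9  (via LAR)
TOR: 11  (via SUM)
IVY: 12  (via LAR)
Shortest route: PIN–GRN–LAR–IVY = $12.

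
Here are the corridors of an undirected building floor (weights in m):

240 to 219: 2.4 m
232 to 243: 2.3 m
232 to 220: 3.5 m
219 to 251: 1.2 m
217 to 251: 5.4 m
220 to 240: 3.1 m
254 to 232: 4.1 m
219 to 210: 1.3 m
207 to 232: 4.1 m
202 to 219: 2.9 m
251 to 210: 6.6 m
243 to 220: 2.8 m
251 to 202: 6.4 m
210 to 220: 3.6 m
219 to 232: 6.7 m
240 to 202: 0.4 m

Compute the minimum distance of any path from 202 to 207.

11.1 m

Enumerating some paths:
202–240–219–232–207: 0.4+2.4+6.7+4.1 = 13.6
202–219–232–207: 2.9+6.7+4.1 = 13.7
202–240–220–232–207: 0.4+3.1+3.5+4.1 = 11.1
202–240–220–243–232–207: 0.4+3.1+2.8+2.3+4.1 = 12.7
Cheapest is 202–240–220–232–207 at 11.1 m.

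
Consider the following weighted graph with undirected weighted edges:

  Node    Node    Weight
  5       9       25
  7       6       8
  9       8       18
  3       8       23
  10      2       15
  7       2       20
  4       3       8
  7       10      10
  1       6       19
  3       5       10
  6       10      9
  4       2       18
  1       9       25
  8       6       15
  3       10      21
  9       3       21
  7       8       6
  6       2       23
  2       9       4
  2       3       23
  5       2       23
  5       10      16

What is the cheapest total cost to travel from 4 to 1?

47

Compare a few routes:
4 - 3 - 10 - 6 - 1: 8+21+9+19 = 57
4 - 3 - 2 - 9 - 1: 8+23+4+25 = 60
4 - 3 - 9 - 1: 8+21+25 = 54
4 - 2 - 9 - 1: 18+4+25 = 47
The minimum is 47 via 4 - 2 - 9 - 1.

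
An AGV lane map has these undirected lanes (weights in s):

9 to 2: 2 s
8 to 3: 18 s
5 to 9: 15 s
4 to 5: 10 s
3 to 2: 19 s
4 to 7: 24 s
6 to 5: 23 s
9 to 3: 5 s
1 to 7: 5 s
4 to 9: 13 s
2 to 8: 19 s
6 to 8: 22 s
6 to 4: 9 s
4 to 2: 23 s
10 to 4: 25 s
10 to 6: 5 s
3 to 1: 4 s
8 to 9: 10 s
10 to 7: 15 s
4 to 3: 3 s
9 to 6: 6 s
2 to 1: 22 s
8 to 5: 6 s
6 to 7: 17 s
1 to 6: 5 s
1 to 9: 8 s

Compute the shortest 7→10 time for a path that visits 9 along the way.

24 s

Shortest 7→9: 7–1–9 = 13
Best 9 to 10: 9–6–10 costing 11
Total via 9: 13 + 11 = 24 s.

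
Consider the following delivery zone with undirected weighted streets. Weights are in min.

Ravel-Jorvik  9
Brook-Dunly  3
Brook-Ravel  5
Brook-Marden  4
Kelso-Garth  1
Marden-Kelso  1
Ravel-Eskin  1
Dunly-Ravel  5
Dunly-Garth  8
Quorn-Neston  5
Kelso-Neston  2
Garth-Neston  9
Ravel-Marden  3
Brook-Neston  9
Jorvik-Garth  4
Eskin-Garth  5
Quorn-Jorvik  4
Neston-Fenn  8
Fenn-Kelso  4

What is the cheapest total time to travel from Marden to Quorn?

Candidate routes:
Marden–Kelso–Neston–Quorn: 1+2+5 = 8
Marden–Kelso–Garth–Jorvik–Quorn: 1+1+4+4 = 10
Cheapest is Marden–Kelso–Neston–Quorn at 8 min.

8 min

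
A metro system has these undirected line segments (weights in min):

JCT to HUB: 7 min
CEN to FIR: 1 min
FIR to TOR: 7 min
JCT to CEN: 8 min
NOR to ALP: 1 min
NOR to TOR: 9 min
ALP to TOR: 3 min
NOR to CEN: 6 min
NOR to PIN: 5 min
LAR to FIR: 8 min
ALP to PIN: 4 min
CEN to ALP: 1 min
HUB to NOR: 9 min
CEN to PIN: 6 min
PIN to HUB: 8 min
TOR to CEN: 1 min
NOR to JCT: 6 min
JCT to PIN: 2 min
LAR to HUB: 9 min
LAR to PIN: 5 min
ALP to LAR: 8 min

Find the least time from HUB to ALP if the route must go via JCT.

Best HUB to JCT: HUB → JCT costing 7
Best JCT to ALP: JCT → PIN → ALP costing 6
Total via JCT: 7 + 6 = 13 min.

13 min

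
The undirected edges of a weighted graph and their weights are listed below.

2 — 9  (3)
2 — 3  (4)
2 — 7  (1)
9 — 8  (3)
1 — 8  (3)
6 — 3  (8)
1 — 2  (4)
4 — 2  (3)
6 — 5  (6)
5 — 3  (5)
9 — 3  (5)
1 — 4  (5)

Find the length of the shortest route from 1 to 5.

13

Candidate routes:
1 - 8 - 9 - 3 - 5: 3+3+5+5 = 16
1 - 2 - 3 - 5: 4+4+5 = 13
The minimum is 13 via 1 - 2 - 3 - 5.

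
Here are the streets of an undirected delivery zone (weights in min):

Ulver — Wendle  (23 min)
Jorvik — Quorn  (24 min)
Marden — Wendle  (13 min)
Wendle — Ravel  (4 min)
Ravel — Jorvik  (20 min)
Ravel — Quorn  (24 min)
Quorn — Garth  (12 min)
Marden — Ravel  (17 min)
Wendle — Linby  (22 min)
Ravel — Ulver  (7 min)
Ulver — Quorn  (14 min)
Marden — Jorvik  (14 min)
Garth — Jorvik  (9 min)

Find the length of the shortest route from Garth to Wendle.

33 min

Candidate routes:
Garth → Quorn → Ravel → Wendle: 12+24+4 = 40
Garth → Quorn → Ulver → Ravel → Wendle: 12+14+7+4 = 37
Garth → Jorvik → Marden → Wendle: 9+14+13 = 36
Garth → Jorvik → Ravel → Wendle: 9+20+4 = 33
The minimum is 33 min via Garth → Jorvik → Ravel → Wendle.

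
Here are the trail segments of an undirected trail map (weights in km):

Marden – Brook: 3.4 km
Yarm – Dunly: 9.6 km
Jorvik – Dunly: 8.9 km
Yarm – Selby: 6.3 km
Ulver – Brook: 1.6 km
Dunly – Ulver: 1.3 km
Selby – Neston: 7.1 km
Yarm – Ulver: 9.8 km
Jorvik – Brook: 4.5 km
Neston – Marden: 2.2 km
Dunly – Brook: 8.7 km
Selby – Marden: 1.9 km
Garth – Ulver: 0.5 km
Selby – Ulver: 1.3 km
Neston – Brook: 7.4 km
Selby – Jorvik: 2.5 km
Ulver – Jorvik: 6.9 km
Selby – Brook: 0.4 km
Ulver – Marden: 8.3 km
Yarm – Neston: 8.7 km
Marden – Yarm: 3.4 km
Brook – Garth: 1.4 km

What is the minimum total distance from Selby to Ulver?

Shortest distances from Selby:
Selby: 0
Brook: 0.4  (via Selby)
Ulver: 1.3  (via Selby)
Shortest route: Selby–Ulver = 1.3 km.

1.3 km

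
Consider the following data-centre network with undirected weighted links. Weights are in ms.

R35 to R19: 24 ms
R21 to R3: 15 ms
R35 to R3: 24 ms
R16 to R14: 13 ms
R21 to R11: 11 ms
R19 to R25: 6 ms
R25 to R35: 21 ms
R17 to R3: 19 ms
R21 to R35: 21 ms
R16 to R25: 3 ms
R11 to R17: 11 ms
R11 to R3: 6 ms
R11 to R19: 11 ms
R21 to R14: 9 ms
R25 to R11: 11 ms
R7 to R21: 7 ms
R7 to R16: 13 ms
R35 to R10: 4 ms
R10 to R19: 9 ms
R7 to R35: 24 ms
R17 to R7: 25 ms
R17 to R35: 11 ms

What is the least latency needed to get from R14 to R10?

31 ms

Candidate routes:
R14 → R21 → R35 → R10: 9+21+4 = 34
R14 → R21 → R11 → R19 → R10: 9+11+11+9 = 40
R14 → R16 → R25 → R19 → R10: 13+3+6+9 = 31
The minimum is 31 ms via R14 → R16 → R25 → R19 → R10.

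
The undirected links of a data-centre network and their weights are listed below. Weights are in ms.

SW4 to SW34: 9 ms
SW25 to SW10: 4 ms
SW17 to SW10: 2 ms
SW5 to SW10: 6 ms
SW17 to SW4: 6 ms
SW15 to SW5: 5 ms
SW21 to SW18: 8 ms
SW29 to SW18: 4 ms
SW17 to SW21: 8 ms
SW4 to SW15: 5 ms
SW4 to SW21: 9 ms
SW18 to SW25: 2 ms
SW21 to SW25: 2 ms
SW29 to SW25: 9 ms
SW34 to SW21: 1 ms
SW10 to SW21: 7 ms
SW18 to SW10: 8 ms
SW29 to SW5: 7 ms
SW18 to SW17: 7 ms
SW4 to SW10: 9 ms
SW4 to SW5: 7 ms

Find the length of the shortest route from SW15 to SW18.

16 ms

Enumerating some paths:
SW15–SW5–SW29–SW18: 5+7+4 = 16
SW15–SW4–SW17–SW18: 5+6+7 = 18
SW15–SW5–SW10–SW25–SW18: 5+6+4+2 = 17
The minimum is 16 ms via SW15–SW5–SW29–SW18.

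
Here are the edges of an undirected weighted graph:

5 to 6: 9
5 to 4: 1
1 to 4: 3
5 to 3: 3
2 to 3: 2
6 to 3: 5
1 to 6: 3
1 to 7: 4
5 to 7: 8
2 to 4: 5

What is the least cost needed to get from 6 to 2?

7

Settle nodes by increasing distance from 6:
6: 0
1: 3  (via 6)
3: 5  (via 6)
4: 6  (via 1)
2: 7  (via 3)
Shortest route: 6 → 3 → 2 = 7.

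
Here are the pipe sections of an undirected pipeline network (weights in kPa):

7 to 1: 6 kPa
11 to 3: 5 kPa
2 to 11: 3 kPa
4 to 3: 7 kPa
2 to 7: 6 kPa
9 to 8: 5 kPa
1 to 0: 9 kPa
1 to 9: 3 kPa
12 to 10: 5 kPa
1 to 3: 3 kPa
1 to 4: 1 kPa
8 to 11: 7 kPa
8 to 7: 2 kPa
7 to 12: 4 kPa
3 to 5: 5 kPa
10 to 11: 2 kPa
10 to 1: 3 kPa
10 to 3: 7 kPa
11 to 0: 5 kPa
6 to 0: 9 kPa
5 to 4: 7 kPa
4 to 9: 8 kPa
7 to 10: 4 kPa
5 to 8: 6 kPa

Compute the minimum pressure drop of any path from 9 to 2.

11 kPa

Compare a few routes:
9 - 8 - 7 - 2: 5+2+6 = 13
9 - 1 - 10 - 11 - 2: 3+3+2+3 = 11
The minimum is 11 kPa via 9 - 1 - 10 - 11 - 2.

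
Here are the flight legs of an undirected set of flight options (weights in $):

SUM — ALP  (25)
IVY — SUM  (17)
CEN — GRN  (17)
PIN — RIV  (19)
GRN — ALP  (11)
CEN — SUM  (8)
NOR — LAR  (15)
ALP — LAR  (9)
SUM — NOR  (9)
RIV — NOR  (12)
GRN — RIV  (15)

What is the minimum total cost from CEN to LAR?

$32

Candidate routes:
CEN - SUM - NOR - LAR: 8+9+15 = 32
CEN - SUM - ALP - LAR: 8+25+9 = 42
CEN - GRN - RIV - NOR - LAR: 17+15+12+15 = 59
CEN - GRN - ALP - LAR: 17+11+9 = 37
Cheapest is CEN - SUM - NOR - LAR at $32.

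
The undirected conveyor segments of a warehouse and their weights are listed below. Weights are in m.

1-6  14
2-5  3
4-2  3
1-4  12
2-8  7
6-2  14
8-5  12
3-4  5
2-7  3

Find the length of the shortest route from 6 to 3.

22 m

Enumerating some paths:
6 → 1 → 4 → 3: 14+12+5 = 31
6 → 2 → 4 → 3: 14+3+5 = 22
The minimum is 22 m via 6 → 2 → 4 → 3.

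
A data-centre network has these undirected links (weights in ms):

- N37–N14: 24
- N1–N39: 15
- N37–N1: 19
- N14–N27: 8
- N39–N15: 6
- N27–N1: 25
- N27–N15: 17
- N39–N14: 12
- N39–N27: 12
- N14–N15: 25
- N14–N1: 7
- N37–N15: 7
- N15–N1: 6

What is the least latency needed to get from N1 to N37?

Running Dijkstra from N1:
N1: 0
N15: 6  (via N1)
N14: 7  (via N1)
N39: 12  (via N15)
N37: 13  (via N15)
Shortest route: N1 → N15 → N37 = 13 ms.

13 ms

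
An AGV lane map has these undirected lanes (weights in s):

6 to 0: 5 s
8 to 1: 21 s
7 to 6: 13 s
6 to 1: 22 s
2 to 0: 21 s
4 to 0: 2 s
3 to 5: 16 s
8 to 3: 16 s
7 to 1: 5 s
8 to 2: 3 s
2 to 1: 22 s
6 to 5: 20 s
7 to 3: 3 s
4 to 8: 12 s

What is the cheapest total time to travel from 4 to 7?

20 s

Candidate routes:
4 - 8 - 3 - 7: 12+16+3 = 31
4 - 0 - 6 - 7: 2+5+13 = 20
4 - 0 - 6 - 1 - 7: 2+5+22+5 = 34
Cheapest is 4 - 0 - 6 - 7 at 20 s.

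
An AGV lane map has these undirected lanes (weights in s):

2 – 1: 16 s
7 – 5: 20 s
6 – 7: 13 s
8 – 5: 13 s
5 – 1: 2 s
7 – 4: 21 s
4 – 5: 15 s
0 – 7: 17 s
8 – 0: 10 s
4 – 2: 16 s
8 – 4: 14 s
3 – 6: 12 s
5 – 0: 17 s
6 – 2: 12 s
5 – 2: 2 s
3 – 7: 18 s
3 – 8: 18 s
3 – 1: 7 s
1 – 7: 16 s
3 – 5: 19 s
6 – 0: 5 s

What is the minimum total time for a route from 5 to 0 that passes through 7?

35 s

Best 5 to 7: 5 → 1 → 7 costing 18
Best 7 to 0: 7 → 0 costing 17
Total via 7: 18 + 17 = 35 s.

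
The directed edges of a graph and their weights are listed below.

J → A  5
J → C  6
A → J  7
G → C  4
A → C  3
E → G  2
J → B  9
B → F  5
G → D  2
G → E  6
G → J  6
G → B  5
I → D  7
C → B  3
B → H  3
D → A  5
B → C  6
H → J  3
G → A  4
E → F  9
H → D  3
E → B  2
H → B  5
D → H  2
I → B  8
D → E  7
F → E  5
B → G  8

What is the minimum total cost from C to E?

Candidate routes:
C → B → H → D → E: 3+3+3+7 = 16
C → B → F → E: 3+5+5 = 13
C → B → G → E: 3+8+6 = 17
The minimum is 13 via C → B → F → E.

13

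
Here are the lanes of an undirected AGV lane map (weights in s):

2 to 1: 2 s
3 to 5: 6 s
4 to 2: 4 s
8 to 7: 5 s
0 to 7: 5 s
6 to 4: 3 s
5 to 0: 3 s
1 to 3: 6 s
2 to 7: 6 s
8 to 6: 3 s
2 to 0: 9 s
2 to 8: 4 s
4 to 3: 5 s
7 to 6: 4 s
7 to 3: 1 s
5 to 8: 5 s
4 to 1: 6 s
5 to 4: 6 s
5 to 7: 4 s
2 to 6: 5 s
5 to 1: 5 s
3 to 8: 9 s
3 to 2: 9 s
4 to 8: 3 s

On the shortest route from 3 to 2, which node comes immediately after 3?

Enumerating some paths:
3 - 7 - 2: 1+6 = 7
3 - 1 - 2: 6+2 = 8
Cheapest is 3 - 7 - 2 at 7 s.
So from 3 the first move is to 7.

7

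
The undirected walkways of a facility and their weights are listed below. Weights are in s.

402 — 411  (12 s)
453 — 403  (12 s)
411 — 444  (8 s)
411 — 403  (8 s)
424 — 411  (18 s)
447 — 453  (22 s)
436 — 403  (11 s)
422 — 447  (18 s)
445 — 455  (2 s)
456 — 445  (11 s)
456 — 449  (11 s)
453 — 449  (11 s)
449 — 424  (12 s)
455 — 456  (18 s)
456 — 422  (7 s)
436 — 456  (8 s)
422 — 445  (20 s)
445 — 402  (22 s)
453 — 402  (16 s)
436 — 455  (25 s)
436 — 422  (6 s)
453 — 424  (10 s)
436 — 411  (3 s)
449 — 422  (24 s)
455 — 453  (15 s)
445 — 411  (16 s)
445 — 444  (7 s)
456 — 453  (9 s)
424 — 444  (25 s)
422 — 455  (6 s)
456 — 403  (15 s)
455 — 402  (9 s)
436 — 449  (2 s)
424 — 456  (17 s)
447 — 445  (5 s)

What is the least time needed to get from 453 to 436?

Candidate routes:
453 → 456 → 436: 9+8 = 17
453 → 449 → 436: 11+2 = 13
Cheapest is 453 → 449 → 436 at 13 s.

13 s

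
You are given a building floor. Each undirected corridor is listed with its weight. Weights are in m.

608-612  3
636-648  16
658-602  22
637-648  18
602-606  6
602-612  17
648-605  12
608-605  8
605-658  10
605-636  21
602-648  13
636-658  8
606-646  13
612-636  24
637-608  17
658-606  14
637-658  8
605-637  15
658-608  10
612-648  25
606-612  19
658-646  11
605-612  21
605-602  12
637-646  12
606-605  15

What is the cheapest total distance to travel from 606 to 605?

15 m

Compare a few routes:
606 → 605: 15 = 15
606 → 602 → 605: 6+12 = 18
606 → 612 → 608 → 605: 19+3+8 = 30
606 → 658 → 605: 14+10 = 24
The minimum is 15 m via 606 → 605.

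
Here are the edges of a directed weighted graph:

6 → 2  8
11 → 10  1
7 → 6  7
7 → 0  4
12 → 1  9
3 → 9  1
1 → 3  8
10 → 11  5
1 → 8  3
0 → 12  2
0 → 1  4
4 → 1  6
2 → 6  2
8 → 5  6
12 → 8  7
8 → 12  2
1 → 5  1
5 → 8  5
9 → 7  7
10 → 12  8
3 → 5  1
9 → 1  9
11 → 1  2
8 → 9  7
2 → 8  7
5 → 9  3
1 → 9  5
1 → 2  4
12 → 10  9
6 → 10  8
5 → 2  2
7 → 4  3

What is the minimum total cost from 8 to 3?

19

Settle nodes by increasing distance from 8:
8: 0
12: 2  (via 8)
5: 6  (via 8)
9: 7  (via 8)
2: 8  (via 5)
6: 10  (via 2)
1: 11  (via 12)
10: 11  (via 12)
7: 14  (via 9)
11: 16  (via 10)
4: 17  (via 7)
0: 18  (via 7)
3: 19  (via 1)
Shortest route: 8 → 12 → 1 → 3 = 19.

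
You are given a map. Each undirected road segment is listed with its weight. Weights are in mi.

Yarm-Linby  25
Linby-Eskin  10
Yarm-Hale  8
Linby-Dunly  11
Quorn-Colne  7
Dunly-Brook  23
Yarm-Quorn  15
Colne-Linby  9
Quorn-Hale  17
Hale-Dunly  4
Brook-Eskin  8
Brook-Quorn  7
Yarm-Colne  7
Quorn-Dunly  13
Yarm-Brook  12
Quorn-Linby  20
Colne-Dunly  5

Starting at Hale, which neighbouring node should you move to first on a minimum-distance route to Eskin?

Dunly

Compare a few routes:
Hale → Dunly → Linby → Eskin: 4+11+10 = 25
Hale → Yarm → Brook → Eskin: 8+12+8 = 28
Cheapest is Hale → Dunly → Linby → Eskin at 25 mi.
So from Hale the first move is to Dunly.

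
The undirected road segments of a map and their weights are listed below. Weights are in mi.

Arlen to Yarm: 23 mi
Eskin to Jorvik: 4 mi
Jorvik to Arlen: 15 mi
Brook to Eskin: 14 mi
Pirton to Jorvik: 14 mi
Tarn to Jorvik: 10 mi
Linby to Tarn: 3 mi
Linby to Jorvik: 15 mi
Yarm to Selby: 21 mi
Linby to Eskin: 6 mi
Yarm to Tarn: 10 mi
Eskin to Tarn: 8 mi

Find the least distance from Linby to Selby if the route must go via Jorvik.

Best Linby to Jorvik: Linby–Eskin–Jorvik costing 10
Shortest Jorvik→Selby: Jorvik–Tarn–Yarm–Selby = 41
Total via Jorvik: 10 + 41 = 51 mi.

51 mi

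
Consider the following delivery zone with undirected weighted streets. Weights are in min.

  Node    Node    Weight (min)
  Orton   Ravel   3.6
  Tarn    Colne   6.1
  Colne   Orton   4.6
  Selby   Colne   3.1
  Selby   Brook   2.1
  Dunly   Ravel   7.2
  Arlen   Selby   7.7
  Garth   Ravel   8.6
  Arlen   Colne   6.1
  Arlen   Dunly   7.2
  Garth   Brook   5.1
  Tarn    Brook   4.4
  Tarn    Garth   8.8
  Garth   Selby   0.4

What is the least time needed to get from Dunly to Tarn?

19.4 min

Running Dijkstra from Dunly:
Dunly: 0
Arlen: 7.2  (via Dunly)
Ravel: 7.2  (via Dunly)
Orton: 10.8  (via Ravel)
Colne: 13.3  (via Arlen)
Selby: 14.9  (via Arlen)
Garth: 15.3  (via Selby)
Brook: 17  (via Selby)
Tarn: 19.4  (via Colne)
Shortest route: Dunly–Arlen–Colne–Tarn = 19.4 min.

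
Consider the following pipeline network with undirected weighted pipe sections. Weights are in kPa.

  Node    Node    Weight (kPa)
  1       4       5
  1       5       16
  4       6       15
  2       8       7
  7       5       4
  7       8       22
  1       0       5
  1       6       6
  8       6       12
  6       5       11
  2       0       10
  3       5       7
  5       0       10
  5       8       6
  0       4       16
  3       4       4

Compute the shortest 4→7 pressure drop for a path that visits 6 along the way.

26 kPa

Best 4 to 6: 4–1–6 costing 11
Shortest 6→7: 6–5–7 = 15
Total via 6: 11 + 15 = 26 kPa.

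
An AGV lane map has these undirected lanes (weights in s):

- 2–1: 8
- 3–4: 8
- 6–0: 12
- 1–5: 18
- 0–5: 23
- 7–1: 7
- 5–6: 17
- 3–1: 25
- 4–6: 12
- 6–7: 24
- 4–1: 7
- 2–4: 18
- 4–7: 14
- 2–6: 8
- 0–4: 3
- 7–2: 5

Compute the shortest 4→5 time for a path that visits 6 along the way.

Best 4 to 6: 4 → 6 costing 12
Best 6 to 5: 6 → 5 costing 17
Total via 6: 12 + 17 = 29 s.

29 s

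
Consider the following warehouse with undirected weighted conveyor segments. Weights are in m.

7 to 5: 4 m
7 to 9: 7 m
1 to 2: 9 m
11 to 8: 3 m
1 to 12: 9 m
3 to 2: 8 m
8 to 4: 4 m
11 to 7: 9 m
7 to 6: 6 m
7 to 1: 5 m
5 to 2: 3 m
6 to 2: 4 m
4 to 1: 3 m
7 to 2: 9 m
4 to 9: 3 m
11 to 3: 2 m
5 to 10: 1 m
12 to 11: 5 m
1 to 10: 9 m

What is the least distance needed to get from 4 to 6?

Candidate routes:
4 - 9 - 7 - 6: 3+7+6 = 16
4 - 1 - 2 - 6: 3+9+4 = 16
4 - 1 - 7 - 6: 3+5+6 = 14
4 - 1 - 7 - 5 - 2 - 6: 3+5+4+3+4 = 19
The minimum is 14 m via 4 - 1 - 7 - 6.

14 m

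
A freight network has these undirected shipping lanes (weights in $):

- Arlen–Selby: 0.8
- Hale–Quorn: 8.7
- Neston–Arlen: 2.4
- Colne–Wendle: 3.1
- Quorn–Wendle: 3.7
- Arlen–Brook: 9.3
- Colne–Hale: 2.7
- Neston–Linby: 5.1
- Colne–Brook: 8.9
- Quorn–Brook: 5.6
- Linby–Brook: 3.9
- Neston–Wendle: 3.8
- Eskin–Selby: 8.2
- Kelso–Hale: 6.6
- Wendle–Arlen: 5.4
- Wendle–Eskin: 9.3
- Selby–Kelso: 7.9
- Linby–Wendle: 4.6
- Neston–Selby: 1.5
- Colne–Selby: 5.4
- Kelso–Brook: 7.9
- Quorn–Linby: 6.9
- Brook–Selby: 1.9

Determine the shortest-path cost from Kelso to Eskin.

Compare a few routes:
Kelso - Brook - Selby - Eskin: 7.9+1.9+8.2 = 18
Kelso - Selby - Eskin: 7.9+8.2 = 16.1
The minimum is $16.1 via Kelso - Selby - Eskin.

$16.1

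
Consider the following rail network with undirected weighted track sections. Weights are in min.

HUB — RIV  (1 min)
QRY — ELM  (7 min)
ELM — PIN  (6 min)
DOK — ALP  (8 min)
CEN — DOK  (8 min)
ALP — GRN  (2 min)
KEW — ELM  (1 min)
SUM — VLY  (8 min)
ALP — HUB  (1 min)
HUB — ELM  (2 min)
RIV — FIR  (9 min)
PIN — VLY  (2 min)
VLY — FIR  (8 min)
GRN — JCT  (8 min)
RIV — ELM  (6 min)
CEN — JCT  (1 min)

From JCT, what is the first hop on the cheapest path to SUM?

GRN

Enumerating some paths:
JCT - GRN - ALP - HUB - ELM - PIN - VLY - SUM: 8+2+1+2+6+2+8 = 29
JCT - GRN - ALP - HUB - RIV - ELM - PIN - VLY - SUM: 8+2+1+1+6+6+2+8 = 34
JCT - CEN - DOK - ALP - HUB - ELM - PIN - VLY - SUM: 1+8+8+1+2+6+2+8 = 36
Cheapest is JCT - GRN - ALP - HUB - ELM - PIN - VLY - SUM at 29 min.
So from JCT the first move is to GRN.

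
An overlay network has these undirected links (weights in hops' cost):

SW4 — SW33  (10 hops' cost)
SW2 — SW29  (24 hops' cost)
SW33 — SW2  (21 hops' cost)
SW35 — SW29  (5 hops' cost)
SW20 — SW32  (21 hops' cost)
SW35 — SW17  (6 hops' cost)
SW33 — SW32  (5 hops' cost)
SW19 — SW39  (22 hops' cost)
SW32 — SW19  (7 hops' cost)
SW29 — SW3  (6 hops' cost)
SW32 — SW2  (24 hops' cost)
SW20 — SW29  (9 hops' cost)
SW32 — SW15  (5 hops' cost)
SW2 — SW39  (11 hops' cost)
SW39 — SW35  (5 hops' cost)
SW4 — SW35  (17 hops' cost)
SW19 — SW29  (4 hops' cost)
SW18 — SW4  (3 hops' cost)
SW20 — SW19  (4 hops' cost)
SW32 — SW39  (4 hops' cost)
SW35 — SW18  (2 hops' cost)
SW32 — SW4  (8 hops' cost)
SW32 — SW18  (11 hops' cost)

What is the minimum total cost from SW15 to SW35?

14 hops' cost

Candidate routes:
SW15 → SW32 → SW4 → SW18 → SW35: 5+8+3+2 = 18
SW15 → SW32 → SW39 → SW35: 5+4+5 = 14
SW15 → SW32 → SW18 → SW35: 5+11+2 = 18
Cheapest is SW15 → SW32 → SW39 → SW35 at 14 hops' cost.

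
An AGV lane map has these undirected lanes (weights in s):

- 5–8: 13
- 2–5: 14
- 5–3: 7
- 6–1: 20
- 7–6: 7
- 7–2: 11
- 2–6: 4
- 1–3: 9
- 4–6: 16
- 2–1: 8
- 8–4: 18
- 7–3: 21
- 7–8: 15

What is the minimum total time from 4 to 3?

37 s

Enumerating some paths:
4–6–2–1–3: 16+4+8+9 = 37
4–8–5–3: 18+13+7 = 38
Cheapest is 4–6–2–1–3 at 37 s.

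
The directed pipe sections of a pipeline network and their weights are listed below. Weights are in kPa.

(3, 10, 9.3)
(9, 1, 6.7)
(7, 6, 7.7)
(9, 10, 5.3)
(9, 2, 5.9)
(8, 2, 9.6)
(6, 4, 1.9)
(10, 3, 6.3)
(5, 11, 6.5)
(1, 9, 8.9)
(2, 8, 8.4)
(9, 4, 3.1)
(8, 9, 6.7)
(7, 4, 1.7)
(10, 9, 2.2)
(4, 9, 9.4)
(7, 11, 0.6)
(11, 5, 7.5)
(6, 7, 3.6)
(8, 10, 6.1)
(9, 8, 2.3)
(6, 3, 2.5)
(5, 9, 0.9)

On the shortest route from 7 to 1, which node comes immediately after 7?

11

Compare a few routes:
7 → 4 → 9 → 1: 1.7+9.4+6.7 = 17.8
7 → 6 → 4 → 9 → 1: 7.7+1.9+9.4+6.7 = 25.7
7 → 11 → 5 → 9 → 1: 0.6+7.5+0.9+6.7 = 15.7
Cheapest is 7 → 11 → 5 → 9 → 1 at 15.7 kPa.
So from 7 the first move is to 11.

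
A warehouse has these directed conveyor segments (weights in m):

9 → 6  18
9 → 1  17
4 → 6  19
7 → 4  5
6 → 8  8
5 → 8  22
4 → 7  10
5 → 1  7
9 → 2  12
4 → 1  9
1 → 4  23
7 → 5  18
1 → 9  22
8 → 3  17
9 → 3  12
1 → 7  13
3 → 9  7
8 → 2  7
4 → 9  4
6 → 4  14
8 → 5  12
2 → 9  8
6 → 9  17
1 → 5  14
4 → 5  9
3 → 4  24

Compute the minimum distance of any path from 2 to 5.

39 m

Compare a few routes:
2–9–6–4–5: 8+18+14+9 = 49
2–9–1–5: 8+17+14 = 39
2–9–6–8–5: 8+18+8+12 = 46
The minimum is 39 m via 2–9–1–5.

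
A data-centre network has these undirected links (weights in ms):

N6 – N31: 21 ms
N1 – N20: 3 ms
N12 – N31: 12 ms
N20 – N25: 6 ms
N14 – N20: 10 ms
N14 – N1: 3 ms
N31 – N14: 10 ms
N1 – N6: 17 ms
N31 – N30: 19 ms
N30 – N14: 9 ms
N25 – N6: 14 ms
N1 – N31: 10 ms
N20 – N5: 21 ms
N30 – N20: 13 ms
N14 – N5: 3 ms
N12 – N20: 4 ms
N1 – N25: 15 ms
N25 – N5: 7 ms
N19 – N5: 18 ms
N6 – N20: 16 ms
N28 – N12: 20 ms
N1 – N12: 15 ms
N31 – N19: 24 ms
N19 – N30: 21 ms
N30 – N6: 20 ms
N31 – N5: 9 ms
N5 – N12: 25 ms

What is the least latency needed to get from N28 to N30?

Running Dijkstra from N28:
N28: 0
N12: 20  (via N28)
N20: 24  (via N12)
N1: 27  (via N20)
N14: 30  (via N1)
N25: 30  (via N20)
N31: 32  (via N12)
N5: 33  (via N14)
N30: 37  (via N20)
Shortest route: N28 → N12 → N20 → N30 = 37 ms.

37 ms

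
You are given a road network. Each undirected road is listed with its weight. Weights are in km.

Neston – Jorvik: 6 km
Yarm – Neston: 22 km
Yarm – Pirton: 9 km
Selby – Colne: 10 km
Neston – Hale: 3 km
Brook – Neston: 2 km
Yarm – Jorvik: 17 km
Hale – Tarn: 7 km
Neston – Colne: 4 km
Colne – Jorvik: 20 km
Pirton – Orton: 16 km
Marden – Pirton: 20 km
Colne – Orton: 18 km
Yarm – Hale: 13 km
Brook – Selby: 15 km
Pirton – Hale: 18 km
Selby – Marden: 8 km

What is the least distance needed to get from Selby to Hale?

Candidate routes:
Selby - Colne - Jorvik - Neston - Hale: 10+20+6+3 = 39
Selby - Brook - Neston - Hale: 15+2+3 = 20
Selby - Colne - Neston - Hale: 10+4+3 = 17
Cheapest is Selby - Colne - Neston - Hale at 17 km.

17 km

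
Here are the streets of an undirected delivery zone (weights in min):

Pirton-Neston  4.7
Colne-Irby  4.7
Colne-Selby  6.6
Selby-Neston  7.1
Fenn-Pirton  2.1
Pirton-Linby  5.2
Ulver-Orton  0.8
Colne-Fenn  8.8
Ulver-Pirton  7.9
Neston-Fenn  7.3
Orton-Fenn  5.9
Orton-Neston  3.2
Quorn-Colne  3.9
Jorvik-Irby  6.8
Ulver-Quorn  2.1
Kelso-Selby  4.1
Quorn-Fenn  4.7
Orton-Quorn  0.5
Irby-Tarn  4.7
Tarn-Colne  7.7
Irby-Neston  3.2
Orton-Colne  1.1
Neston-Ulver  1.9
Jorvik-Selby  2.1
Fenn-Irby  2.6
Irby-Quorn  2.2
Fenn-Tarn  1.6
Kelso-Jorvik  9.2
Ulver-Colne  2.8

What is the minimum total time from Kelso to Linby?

Running Dijkstra from Kelso:
Kelso: 0
Selby: 4.1  (via Kelso)
Jorvik: 6.2  (via Selby)
Colne: 10.7  (via Selby)
Neston: 11.2  (via Selby)
Orton: 11.8  (via Colne)
Quorn: 12.3  (via Orton)
Ulver: 12.6  (via Orton)
Irby: 13  (via Jorvik)
Fenn: 15.6  (via Irby)
Pirton: 15.9  (via Neston)
Tarn: 17.2  (via Fenn)
Linby: 21.1  (via Pirton)
Shortest route: Kelso–Selby–Neston–Pirton–Linby = 21.1 min.

21.1 min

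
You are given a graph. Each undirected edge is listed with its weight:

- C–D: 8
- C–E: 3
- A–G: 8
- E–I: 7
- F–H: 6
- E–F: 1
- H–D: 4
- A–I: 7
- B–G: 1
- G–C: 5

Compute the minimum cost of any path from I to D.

18

Shortest distances from I:
I: 0
A: 7  (via I)
E: 7  (via I)
F: 8  (via E)
C: 10  (via E)
H: 14  (via F)
G: 15  (via A)
B: 16  (via G)
D: 18  (via C)
Shortest route: I → E → C → D = 18.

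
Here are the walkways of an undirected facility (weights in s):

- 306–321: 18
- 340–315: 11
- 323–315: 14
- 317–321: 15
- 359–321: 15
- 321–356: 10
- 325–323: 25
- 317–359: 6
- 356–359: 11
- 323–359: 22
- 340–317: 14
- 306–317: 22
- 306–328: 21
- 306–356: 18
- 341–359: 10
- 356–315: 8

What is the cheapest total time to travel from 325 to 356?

Enumerating some paths:
325–323–359–321–356: 25+22+15+10 = 72
325–323–315–356: 25+14+8 = 47
325–323–359–317–321–356: 25+22+6+15+10 = 78
325–323–359–356: 25+22+11 = 58
Cheapest is 325–323–315–356 at 47 s.

47 s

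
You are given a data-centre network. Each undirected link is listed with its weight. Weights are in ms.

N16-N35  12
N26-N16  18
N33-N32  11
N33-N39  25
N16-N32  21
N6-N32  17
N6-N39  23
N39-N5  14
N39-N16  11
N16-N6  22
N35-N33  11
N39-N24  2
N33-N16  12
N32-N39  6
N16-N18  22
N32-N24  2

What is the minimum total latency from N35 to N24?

24 ms

Shortest distances from N35:
N35: 0
N33: 11  (via N35)
N16: 12  (via N35)
N32: 22  (via N33)
N39: 23  (via N16)
N24: 24  (via N32)
Shortest route: N35 → N33 → N32 → N24 = 24 ms.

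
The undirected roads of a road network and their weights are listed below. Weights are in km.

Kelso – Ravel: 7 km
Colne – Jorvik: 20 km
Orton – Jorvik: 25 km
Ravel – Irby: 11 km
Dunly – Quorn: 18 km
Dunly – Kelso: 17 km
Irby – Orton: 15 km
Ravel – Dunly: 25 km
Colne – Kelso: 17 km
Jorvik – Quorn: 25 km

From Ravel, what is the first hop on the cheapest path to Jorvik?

Kelso

Compare a few routes:
Ravel–Irby–Orton–Jorvik: 11+15+25 = 51
Ravel–Kelso–Dunly–Quorn–Jorvik: 7+17+18+25 = 67
Ravel–Kelso–Colne–Jorvik: 7+17+20 = 44
The minimum is 44 km via Ravel–Kelso–Colne–Jorvik.
So from Ravel the first move is to Kelso.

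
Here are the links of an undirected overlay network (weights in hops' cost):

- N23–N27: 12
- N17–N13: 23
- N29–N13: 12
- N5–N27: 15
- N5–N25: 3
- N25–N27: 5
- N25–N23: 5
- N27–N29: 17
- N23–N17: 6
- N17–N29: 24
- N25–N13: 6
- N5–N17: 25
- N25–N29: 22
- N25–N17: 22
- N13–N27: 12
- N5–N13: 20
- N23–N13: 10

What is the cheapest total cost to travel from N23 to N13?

10 hops' cost

Running Dijkstra from N23:
N23: 0
N25: 5  (via N23)
N17: 6  (via N23)
N5: 8  (via N25)
N13: 10  (via N23)
Shortest route: N23 → N13 = 10 hops' cost.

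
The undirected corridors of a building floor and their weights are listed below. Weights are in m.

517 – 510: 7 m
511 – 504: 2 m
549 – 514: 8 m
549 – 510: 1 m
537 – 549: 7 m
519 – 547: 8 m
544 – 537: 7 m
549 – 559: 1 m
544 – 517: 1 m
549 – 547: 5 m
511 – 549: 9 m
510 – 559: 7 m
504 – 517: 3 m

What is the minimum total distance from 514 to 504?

Running Dijkstra from 514:
514: 0
549: 8  (via 514)
510: 9  (via 549)
559: 9  (via 549)
547: 13  (via 549)
537: 15  (via 549)
517: 16  (via 510)
511: 17  (via 549)
544: 17  (via 517)
504: 19  (via 517)
Shortest route: 514 → 549 → 510 → 517 → 504 = 19 m.

19 m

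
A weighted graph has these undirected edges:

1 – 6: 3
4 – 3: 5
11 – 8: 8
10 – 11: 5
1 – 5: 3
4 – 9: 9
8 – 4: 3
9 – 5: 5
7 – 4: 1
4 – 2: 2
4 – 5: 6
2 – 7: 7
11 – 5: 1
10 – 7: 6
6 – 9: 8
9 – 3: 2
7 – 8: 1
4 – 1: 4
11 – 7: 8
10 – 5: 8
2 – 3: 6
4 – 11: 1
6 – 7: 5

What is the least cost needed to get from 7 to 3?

Enumerating some paths:
7–8–4–3: 1+3+5 = 9
7–4–3: 1+5 = 6
The minimum is 6 via 7–4–3.

6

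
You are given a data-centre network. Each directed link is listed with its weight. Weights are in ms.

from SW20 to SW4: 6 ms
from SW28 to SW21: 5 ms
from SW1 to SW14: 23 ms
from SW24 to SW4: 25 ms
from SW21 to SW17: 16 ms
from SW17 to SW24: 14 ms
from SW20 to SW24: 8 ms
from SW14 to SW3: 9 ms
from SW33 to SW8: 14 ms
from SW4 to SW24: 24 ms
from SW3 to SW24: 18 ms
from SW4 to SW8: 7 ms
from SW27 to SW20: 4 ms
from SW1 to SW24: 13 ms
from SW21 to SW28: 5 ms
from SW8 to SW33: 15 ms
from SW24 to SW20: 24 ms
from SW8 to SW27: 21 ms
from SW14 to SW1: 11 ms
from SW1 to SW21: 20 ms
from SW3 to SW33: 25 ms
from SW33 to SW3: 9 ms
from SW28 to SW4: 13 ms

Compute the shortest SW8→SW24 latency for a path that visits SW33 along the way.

Shortest SW8→SW33: SW8–SW33 = 15
Best SW33 to SW24: SW33–SW3–SW24 costing 27
Total via SW33: 15 + 27 = 42 ms.

42 ms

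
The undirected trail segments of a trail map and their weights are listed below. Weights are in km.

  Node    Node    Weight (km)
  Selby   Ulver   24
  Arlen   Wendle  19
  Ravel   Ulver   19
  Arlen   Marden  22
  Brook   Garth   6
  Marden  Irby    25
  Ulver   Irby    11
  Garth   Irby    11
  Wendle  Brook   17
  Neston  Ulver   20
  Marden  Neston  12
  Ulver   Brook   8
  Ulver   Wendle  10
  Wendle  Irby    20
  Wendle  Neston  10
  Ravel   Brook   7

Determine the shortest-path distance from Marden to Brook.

Shortest distances from Marden:
Marden: 0
Neston: 12  (via Marden)
Arlen: 22  (via Marden)
Wendle: 22  (via Neston)
Irby: 25  (via Marden)
Ulver: 32  (via Neston)
Garth: 36  (via Irby)
Brook: 39  (via Wendle)
Shortest route: Marden → Neston → Wendle → Brook = 39 km.

39 km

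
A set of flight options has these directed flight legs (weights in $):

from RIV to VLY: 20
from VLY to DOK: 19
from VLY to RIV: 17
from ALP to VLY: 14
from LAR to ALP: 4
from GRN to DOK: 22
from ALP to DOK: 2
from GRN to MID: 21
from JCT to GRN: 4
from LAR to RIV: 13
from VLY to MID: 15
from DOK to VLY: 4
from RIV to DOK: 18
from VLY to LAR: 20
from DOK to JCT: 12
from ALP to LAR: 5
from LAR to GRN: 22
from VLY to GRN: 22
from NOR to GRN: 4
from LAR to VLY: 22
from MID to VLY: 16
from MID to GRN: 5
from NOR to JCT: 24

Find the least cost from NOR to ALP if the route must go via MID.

Best NOR to MID: NOR–GRN–MID costing 25
Best MID to ALP: MID–VLY–LAR–ALP costing 40
Total via MID: 25 + 40 = $65.

$65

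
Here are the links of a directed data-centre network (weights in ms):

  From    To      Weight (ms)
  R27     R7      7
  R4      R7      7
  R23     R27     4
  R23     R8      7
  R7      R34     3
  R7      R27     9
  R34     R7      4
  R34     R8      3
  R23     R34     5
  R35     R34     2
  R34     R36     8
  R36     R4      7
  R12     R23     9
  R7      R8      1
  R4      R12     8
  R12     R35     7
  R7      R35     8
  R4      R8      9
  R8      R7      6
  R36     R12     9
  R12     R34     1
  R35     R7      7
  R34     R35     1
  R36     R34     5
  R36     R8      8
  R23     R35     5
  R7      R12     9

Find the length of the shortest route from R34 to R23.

Enumerating some paths:
R34–R35–R7–R12–R23: 1+7+9+9 = 26
R34–R8–R7–R12–R23: 3+6+9+9 = 27
R34–R36–R12–R23: 8+9+9 = 26
R34–R7–R12–R23: 4+9+9 = 22
Cheapest is R34–R7–R12–R23 at 22 ms.

22 ms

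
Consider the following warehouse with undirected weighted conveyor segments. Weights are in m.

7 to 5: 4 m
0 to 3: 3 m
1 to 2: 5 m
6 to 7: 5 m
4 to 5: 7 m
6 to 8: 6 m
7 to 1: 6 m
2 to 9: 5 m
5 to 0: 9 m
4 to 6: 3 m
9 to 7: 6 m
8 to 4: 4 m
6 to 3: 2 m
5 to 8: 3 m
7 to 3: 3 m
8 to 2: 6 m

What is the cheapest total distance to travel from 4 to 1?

14 m

Running Dijkstra from 4:
4: 0
6: 3  (via 4)
8: 4  (via 4)
3: 5  (via 6)
5: 7  (via 4)
0: 8  (via 3)
7: 8  (via 6)
2: 10  (via 8)
1: 14  (via 7)
Shortest route: 4 → 6 → 7 → 1 = 14 m.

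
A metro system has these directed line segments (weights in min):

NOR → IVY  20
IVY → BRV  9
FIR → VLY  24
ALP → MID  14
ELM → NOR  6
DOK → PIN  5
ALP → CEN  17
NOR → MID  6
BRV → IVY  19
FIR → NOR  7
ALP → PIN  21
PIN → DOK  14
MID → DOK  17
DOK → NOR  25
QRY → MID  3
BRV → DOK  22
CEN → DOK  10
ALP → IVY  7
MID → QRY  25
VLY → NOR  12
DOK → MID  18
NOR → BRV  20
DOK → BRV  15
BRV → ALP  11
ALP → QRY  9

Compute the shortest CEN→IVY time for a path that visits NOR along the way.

Shortest CEN→NOR: CEN → DOK → NOR = 35
Best NOR to IVY: NOR → IVY costing 20
Total via NOR: 35 + 20 = 55 min.

55 min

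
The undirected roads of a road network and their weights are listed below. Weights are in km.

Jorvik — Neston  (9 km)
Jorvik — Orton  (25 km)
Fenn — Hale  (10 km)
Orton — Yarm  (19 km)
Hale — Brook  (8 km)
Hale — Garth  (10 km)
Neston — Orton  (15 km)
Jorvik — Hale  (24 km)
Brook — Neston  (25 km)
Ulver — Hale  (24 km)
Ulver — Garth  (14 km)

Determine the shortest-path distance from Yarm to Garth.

77 km

Shortest distances from Yarm:
Yarm: 0
Orton: 19  (via Yarm)
Neston: 34  (via Orton)
Jorvik: 43  (via Neston)
Brook: 59  (via Neston)
Hale: 67  (via Jorvik)
Fenn: 77  (via Hale)
Garth: 77  (via Hale)
Shortest route: Yarm → Orton → Neston → Jorvik → Hale → Garth = 77 km.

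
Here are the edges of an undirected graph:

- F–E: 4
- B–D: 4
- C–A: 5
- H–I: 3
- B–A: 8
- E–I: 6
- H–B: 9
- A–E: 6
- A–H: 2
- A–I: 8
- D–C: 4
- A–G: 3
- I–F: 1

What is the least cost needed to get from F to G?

9

Candidate routes:
F–E–A–G: 4+6+3 = 13
F–I–H–A–G: 1+3+2+3 = 9
F–I–A–G: 1+8+3 = 12
F–I–E–A–G: 1+6+6+3 = 16
The minimum is 9 via F–I–H–A–G.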